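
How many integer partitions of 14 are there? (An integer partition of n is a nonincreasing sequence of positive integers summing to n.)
p(14) = 135

Compute p(n) via the recurrence p(n, m) = p(n, m−1) + p(n−m, m), where p(n, m) counts partitions of n with all parts ≤ m and p(n) = p(n, n). The base cases are p(0, m) = 1 and p(n, 0) = 0 for n > 0. Filling the table yields p(14) = 135. (Euler's pentagonal recurrence is an alternative.)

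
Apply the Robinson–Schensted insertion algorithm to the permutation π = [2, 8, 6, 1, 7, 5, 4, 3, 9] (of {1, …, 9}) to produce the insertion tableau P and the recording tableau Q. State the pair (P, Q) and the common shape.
P = [1, 3, 7, 9] / [2, 4] / [5] / [6] / [8];  Q = [1, 2, 5, 9] / [3, 6] / [4] / [7] / [8];  common shape = (4, 2, 1, 1, 1)

Row-insert the values π_1, π_2, … into P one at a time, bumping the leftmost entry strictly greater than the inserted value down to the next row. The recording tableau Q records, in position (i, j), the step at which that cell was added to P.
  Insert 2 (step 1): P = [2];  Q = [1]
  Insert 8 (step 2): P = [2, 8];  Q = [1, 2]
  Insert 6 (step 3): P = [2, 6] / [8];  Q = [1, 2] / [3]
  Insert 1 (step 4): P = [1, 6] / [2] / [8];  Q = [1, 2] / [3] / [4]
  Insert 7 (step 5): P = [1, 6, 7] / [2] / [8];  Q = [1, 2, 5] / [3] / [4]
  Insert 5 (step 6): P = [1, 5, 7] / [2, 6] / [8];  Q = [1, 2, 5] / [3, 6] / [4]
  Insert 4 (step 7): P = [1, 4, 7] / [2, 5] / [6] / [8];  Q = [1, 2, 5] / [3, 6] / [4] / [7]
  Insert 3 (step 8): P = [1, 3, 7] / [2, 4] / [5] / [6] / [8];  Q = [1, 2, 5] / [3, 6] / [4] / [7] / [8]
  Insert 9 (step 9): P = [1, 3, 7, 9] / [2, 4] / [5] / [6] / [8];  Q = [1, 2, 5, 9] / [3, 6] / [4] / [7] / [8]
Final shape: (4, 2, 1, 1, 1).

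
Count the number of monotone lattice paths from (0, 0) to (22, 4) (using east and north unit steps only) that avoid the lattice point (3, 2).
Number of paths = 12850

Total paths from (0, 0) to (22, 4): C(26, 22) = 14950. Paths through (3, 2): (paths (0, 0) → (3, 2)) × (paths (3, 2) → (22, 4)) = C(5, 3) · C(21, 19) = 10 · 210 = 2100. Avoidance count = 14950 − 2100 = 12850.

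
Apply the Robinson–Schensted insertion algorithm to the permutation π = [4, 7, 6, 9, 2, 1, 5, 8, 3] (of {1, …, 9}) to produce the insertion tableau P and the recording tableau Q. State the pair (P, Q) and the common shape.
P = [1, 3, 8] / [2, 5, 9] / [4, 6] / [7];  Q = [1, 2, 4] / [3, 7, 8] / [5, 9] / [6];  common shape = (3, 3, 2, 1)

Row-insert the values π_1, π_2, … into P one at a time, bumping the leftmost entry strictly greater than the inserted value down to the next row. The recording tableau Q records, in position (i, j), the step at which that cell was added to P.
  Insert 4 (step 1): P = [4];  Q = [1]
  Insert 7 (step 2): P = [4, 7];  Q = [1, 2]
  Insert 6 (step 3): P = [4, 6] / [7];  Q = [1, 2] / [3]
  Insert 9 (step 4): P = [4, 6, 9] / [7];  Q = [1, 2, 4] / [3]
  Insert 2 (step 5): P = [2, 6, 9] / [4] / [7];  Q = [1, 2, 4] / [3] / [5]
  Insert 1 (step 6): P = [1, 6, 9] / [2] / [4] / [7];  Q = [1, 2, 4] / [3] / [5] / [6]
  Insert 5 (step 7): P = [1, 5, 9] / [2, 6] / [4] / [7];  Q = [1, 2, 4] / [3, 7] / [5] / [6]
  Insert 8 (step 8): P = [1, 5, 8] / [2, 6, 9] / [4] / [7];  Q = [1, 2, 4] / [3, 7, 8] / [5] / [6]
  Insert 3 (step 9): P = [1, 3, 8] / [2, 5, 9] / [4, 6] / [7];  Q = [1, 2, 4] / [3, 7, 8] / [5, 9] / [6]
Final shape: (3, 3, 2, 1).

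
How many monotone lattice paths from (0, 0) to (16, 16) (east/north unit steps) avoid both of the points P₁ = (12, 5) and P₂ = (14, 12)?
Number of paths = 451109790

Inclusion–exclusion. Total paths: C(32, 16) = 601080390. Through P₁: C(17, 12)·C(15, 4) = 8446620. Through P₂: C(26, 14)·C(6, 2) = 144865500. Since P₁ is strictly southwest of P₂, a monotone path through both must visit P₁ then P₂; paths through both = C(17, 12)·C(9, 2)·C(6, 2) = 3341520. Avoid both = 601080390 − 8446620 − 144865500 + 3341520 = 451109790.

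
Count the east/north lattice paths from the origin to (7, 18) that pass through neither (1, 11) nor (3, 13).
Number of paths = 398620

Inclusion–exclusion. Total paths: C(25, 7) = 480700. Through P₁: C(12, 1)·C(13, 6) = 20592. Through P₂: C(16, 3)·C(9, 4) = 70560. Since P₁ is strictly southwest of P₂, a monotone path through both must visit P₁ then P₂; paths through both = C(12, 1)·C(4, 2)·C(9, 4) = 9072. Avoid both = 480700 − 20592 − 70560 + 9072 = 398620.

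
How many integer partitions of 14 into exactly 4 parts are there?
p(14, 4 parts) = 23

Partitions of n into exactly k parts ↔ partitions of n − k into at most k parts (subtract 1 from each part). For n = 14, k = 4, the partitions are: 11+1+1+1, 10+2+1+1, 9+3+1+1, 9+2+2+1, 8+4+1+1, 8+3+2+1, 8+2+2+2, 7+5+1+1, 7+4+2+1, 7+3+3+1, 7+3+2+2, 6+6+1+1, 6+5+2+1, 6+4+3+1, 6+4+2+2, 6+3+3+2, 5+5+3+1, 5+5+2+2, 5+4+4+1, 5+4+3+2, 5+3+3+3, 4+4+4+2, 4+4+3+3. Count = 23.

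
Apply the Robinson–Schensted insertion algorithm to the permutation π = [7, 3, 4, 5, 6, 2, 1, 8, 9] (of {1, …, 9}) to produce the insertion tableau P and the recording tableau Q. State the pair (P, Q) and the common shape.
P = [1, 4, 5, 6, 8, 9] / [2] / [3] / [7];  Q = [1, 3, 4, 5, 8, 9] / [2] / [6] / [7];  common shape = (6, 1, 1, 1)

Row-insert the values π_1, π_2, … into P one at a time, bumping the leftmost entry strictly greater than the inserted value down to the next row. The recording tableau Q records, in position (i, j), the step at which that cell was added to P.
  Insert 7 (step 1): P = [7];  Q = [1]
  Insert 3 (step 2): P = [3] / [7];  Q = [1] / [2]
  Insert 4 (step 3): P = [3, 4] / [7];  Q = [1, 3] / [2]
  Insert 5 (step 4): P = [3, 4, 5] / [7];  Q = [1, 3, 4] / [2]
  Insert 6 (step 5): P = [3, 4, 5, 6] / [7];  Q = [1, 3, 4, 5] / [2]
  Insert 2 (step 6): P = [2, 4, 5, 6] / [3] / [7];  Q = [1, 3, 4, 5] / [2] / [6]
  Insert 1 (step 7): P = [1, 4, 5, 6] / [2] / [3] / [7];  Q = [1, 3, 4, 5] / [2] / [6] / [7]
  Insert 8 (step 8): P = [1, 4, 5, 6, 8] / [2] / [3] / [7];  Q = [1, 3, 4, 5, 8] / [2] / [6] / [7]
  Insert 9 (step 9): P = [1, 4, 5, 6, 8, 9] / [2] / [3] / [7];  Q = [1, 3, 4, 5, 8, 9] / [2] / [6] / [7]
Final shape: (6, 1, 1, 1).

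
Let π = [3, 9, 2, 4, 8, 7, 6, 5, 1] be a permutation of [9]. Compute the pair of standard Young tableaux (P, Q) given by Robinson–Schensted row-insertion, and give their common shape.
P = [1, 4, 5] / [2, 6] / [3] / [7] / [8] / [9];  Q = [1, 2, 5] / [3, 4] / [6] / [7] / [8] / [9];  common shape = (3, 2, 1, 1, 1, 1)

Row-insert the values π_1, π_2, … into P one at a time, bumping the leftmost entry strictly greater than the inserted value down to the next row. The recording tableau Q records, in position (i, j), the step at which that cell was added to P.
  Insert 3 (step 1): P = [3];  Q = [1]
  Insert 9 (step 2): P = [3, 9];  Q = [1, 2]
  Insert 2 (step 3): P = [2, 9] / [3];  Q = [1, 2] / [3]
  Insert 4 (step 4): P = [2, 4] / [3, 9];  Q = [1, 2] / [3, 4]
  Insert 8 (step 5): P = [2, 4, 8] / [3, 9];  Q = [1, 2, 5] / [3, 4]
  Insert 7 (step 6): P = [2, 4, 7] / [3, 8] / [9];  Q = [1, 2, 5] / [3, 4] / [6]
  Insert 6 (step 7): P = [2, 4, 6] / [3, 7] / [8] / [9];  Q = [1, 2, 5] / [3, 4] / [6] / [7]
  Insert 5 (step 8): P = [2, 4, 5] / [3, 6] / [7] / [8] / [9];  Q = [1, 2, 5] / [3, 4] / [6] / [7] / [8]
  Insert 1 (step 9): P = [1, 4, 5] / [2, 6] / [3] / [7] / [8] / [9];  Q = [1, 2, 5] / [3, 4] / [6] / [7] / [8] / [9]
Final shape: (3, 2, 1, 1, 1, 1).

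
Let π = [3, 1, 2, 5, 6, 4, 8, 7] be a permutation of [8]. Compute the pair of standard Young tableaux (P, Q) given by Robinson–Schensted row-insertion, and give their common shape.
P = [1, 2, 4, 6, 7] / [3, 5, 8];  Q = [1, 3, 4, 5, 7] / [2, 6, 8];  common shape = (5, 3)

Row-insert the values π_1, π_2, … into P one at a time, bumping the leftmost entry strictly greater than the inserted value down to the next row. The recording tableau Q records, in position (i, j), the step at which that cell was added to P.
  Insert 3 (step 1): P = [3];  Q = [1]
  Insert 1 (step 2): P = [1] / [3];  Q = [1] / [2]
  Insert 2 (step 3): P = [1, 2] / [3];  Q = [1, 3] / [2]
  Insert 5 (step 4): P = [1, 2, 5] / [3];  Q = [1, 3, 4] / [2]
  Insert 6 (step 5): P = [1, 2, 5, 6] / [3];  Q = [1, 3, 4, 5] / [2]
  Insert 4 (step 6): P = [1, 2, 4, 6] / [3, 5];  Q = [1, 3, 4, 5] / [2, 6]
  Insert 8 (step 7): P = [1, 2, 4, 6, 8] / [3, 5];  Q = [1, 3, 4, 5, 7] / [2, 6]
  Insert 7 (step 8): P = [1, 2, 4, 6, 7] / [3, 5, 8];  Q = [1, 3, 4, 5, 7] / [2, 6, 8]
Final shape: (5, 3).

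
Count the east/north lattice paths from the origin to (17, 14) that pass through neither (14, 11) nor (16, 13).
Number of paths = 93795495

Inclusion–exclusion. Total paths: C(31, 17) = 265182525. Through P₁: C(25, 14)·C(6, 3) = 89148000. Through P₂: C(29, 16)·C(2, 1) = 135727830. Since P₁ is strictly southwest of P₂, a monotone path through both must visit P₁ then P₂; paths through both = C(25, 14)·C(4, 2)·C(2, 1) = 53488800. Avoid both = 265182525 − 89148000 − 135727830 + 53488800 = 93795495.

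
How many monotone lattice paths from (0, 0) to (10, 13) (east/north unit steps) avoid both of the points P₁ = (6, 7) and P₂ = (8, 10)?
Number of paths = 517726

Inclusion–exclusion. Total paths: C(23, 10) = 1144066. Through P₁: C(13, 6)·C(10, 4) = 360360. Through P₂: C(18, 8)·C(5, 2) = 437580. Since P₁ is strictly southwest of P₂, a monotone path through both must visit P₁ then P₂; paths through both = C(13, 6)·C(5, 2)·C(5, 2) = 171600. Avoid both = 1144066 − 360360 − 437580 + 171600 = 517726.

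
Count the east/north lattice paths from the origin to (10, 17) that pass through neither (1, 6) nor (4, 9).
Number of paths = 5533840

Inclusion–exclusion. Total paths: C(27, 10) = 8436285. Through P₁: C(7, 1)·C(20, 9) = 1175720. Through P₂: C(13, 4)·C(14, 6) = 2147145. Since P₁ is strictly southwest of P₂, a monotone path through both must visit P₁ then P₂; paths through both = C(7, 1)·C(6, 3)·C(14, 6) = 420420. Avoid both = 8436285 − 1175720 − 2147145 + 420420 = 5533840.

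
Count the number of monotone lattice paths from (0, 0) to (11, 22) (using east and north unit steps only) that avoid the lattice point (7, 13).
Number of paths = 138109920

Total paths from (0, 0) to (11, 22): C(33, 11) = 193536720. Paths through (7, 13): (paths (0, 0) → (7, 13)) × (paths (7, 13) → (11, 22)) = C(20, 7) · C(13, 4) = 77520 · 715 = 55426800. Avoidance count = 193536720 − 55426800 = 138109920.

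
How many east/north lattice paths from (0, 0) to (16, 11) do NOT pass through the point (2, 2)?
Number of paths = 8134755

Total paths from (0, 0) to (16, 11): C(27, 16) = 13037895. Paths through (2, 2): (paths (0, 0) → (2, 2)) × (paths (2, 2) → (16, 11)) = C(4, 2) · C(23, 14) = 6 · 817190 = 4903140. Avoidance count = 13037895 − 4903140 = 8134755.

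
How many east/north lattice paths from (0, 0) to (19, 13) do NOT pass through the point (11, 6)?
Number of paths = 267734040

Total paths from (0, 0) to (19, 13): C(32, 19) = 347373600. Paths through (11, 6): (paths (0, 0) → (11, 6)) × (paths (11, 6) → (19, 13)) = C(17, 11) · C(15, 8) = 12376 · 6435 = 79639560. Avoidance count = 347373600 − 79639560 = 267734040.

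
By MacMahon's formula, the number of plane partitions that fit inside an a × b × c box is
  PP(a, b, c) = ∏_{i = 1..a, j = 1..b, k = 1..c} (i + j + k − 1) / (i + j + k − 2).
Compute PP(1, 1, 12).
PP(1, 1, 12) = 13

Evaluate the triple product over i = 1..1, j = 1..1, k = 1..12. The factors are (2/1) · (3/2) · (4/3) · (5/4) · (6/5) · (7/6) · (8/7) · (9/8) · … (12 factors total). The numerators and denominators telescope so the product is an integer; carrying out the multiplication exactly gives PP(1, 1, 12) = 13.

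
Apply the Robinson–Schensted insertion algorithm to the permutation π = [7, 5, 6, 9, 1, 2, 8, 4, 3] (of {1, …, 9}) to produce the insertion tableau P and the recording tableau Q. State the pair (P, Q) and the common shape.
P = [1, 2, 3] / [4, 6, 8] / [5, 9] / [7];  Q = [1, 3, 4] / [2, 6, 7] / [5, 8] / [9];  common shape = (3, 3, 2, 1)

Row-insert the values π_1, π_2, … into P one at a time, bumping the leftmost entry strictly greater than the inserted value down to the next row. The recording tableau Q records, in position (i, j), the step at which that cell was added to P.
  Insert 7 (step 1): P = [7];  Q = [1]
  Insert 5 (step 2): P = [5] / [7];  Q = [1] / [2]
  Insert 6 (step 3): P = [5, 6] / [7];  Q = [1, 3] / [2]
  Insert 9 (step 4): P = [5, 6, 9] / [7];  Q = [1, 3, 4] / [2]
  Insert 1 (step 5): P = [1, 6, 9] / [5] / [7];  Q = [1, 3, 4] / [2] / [5]
  Insert 2 (step 6): P = [1, 2, 9] / [5, 6] / [7];  Q = [1, 3, 4] / [2, 6] / [5]
  Insert 8 (step 7): P = [1, 2, 8] / [5, 6, 9] / [7];  Q = [1, 3, 4] / [2, 6, 7] / [5]
  Insert 4 (step 8): P = [1, 2, 4] / [5, 6, 8] / [7, 9];  Q = [1, 3, 4] / [2, 6, 7] / [5, 8]
  Insert 3 (step 9): P = [1, 2, 3] / [4, 6, 8] / [5, 9] / [7];  Q = [1, 3, 4] / [2, 6, 7] / [5, 8] / [9]
Final shape: (3, 3, 2, 1).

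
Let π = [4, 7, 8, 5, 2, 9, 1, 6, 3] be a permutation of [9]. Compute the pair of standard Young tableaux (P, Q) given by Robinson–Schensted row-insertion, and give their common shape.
P = [1, 3, 6, 9] / [2, 5] / [4, 8] / [7];  Q = [1, 2, 3, 6] / [4, 8] / [5, 9] / [7];  common shape = (4, 2, 2, 1)

Row-insert the values π_1, π_2, … into P one at a time, bumping the leftmost entry strictly greater than the inserted value down to the next row. The recording tableau Q records, in position (i, j), the step at which that cell was added to P.
  Insert 4 (step 1): P = [4];  Q = [1]
  Insert 7 (step 2): P = [4, 7];  Q = [1, 2]
  Insert 8 (step 3): P = [4, 7, 8];  Q = [1, 2, 3]
  Insert 5 (step 4): P = [4, 5, 8] / [7];  Q = [1, 2, 3] / [4]
  Insert 2 (step 5): P = [2, 5, 8] / [4] / [7];  Q = [1, 2, 3] / [4] / [5]
  Insert 9 (step 6): P = [2, 5, 8, 9] / [4] / [7];  Q = [1, 2, 3, 6] / [4] / [5]
  Insert 1 (step 7): P = [1, 5, 8, 9] / [2] / [4] / [7];  Q = [1, 2, 3, 6] / [4] / [5] / [7]
  Insert 6 (step 8): P = [1, 5, 6, 9] / [2, 8] / [4] / [7];  Q = [1, 2, 3, 6] / [4, 8] / [5] / [7]
  Insert 3 (step 9): P = [1, 3, 6, 9] / [2, 5] / [4, 8] / [7];  Q = [1, 2, 3, 6] / [4, 8] / [5, 9] / [7]
Final shape: (4, 2, 2, 1).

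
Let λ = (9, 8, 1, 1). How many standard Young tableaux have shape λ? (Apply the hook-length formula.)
# SYT of shape (9, 8, 1, 1) = 554268

Hook-length formula: f^λ = n! / Π hook(c), product over all cells c of the Young diagram. For λ = (9, 8, 1, 1), n = 19 boxes. Hook lengths by row (left-to-right, top-to-bottom): [12, 9, 8, 7, 6, 5, 4, 3, 1]; [10, 7, 6, 5, 4, 3, 2, 1]; [2]; [1]. Product of hooks = 219469824000. So f^λ = 19! / 219469824000 = 121645100408832000 / 219469824000 = 554268.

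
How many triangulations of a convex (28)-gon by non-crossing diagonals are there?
C_26 = 18367353072152

These polygon triangulations are counted by the Catalan number C_n = (1/(n + 1)) · C(2n, n). For n = 26: C_26 = (1/27) · C(52, 26) = 495918532948104/27 = 18367353072152.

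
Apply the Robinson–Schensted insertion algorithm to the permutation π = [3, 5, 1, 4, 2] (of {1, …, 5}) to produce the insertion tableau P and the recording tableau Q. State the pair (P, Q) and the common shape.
P = [1, 2] / [3, 4] / [5];  Q = [1, 2] / [3, 4] / [5];  common shape = (2, 2, 1)

Row-insert the values π_1, π_2, … into P one at a time, bumping the leftmost entry strictly greater than the inserted value down to the next row. The recording tableau Q records, in position (i, j), the step at which that cell was added to P.
  Insert 3 (step 1): P = [3];  Q = [1]
  Insert 5 (step 2): P = [3, 5];  Q = [1, 2]
  Insert 1 (step 3): P = [1, 5] / [3];  Q = [1, 2] / [3]
  Insert 4 (step 4): P = [1, 4] / [3, 5];  Q = [1, 2] / [3, 4]
  Insert 2 (step 5): P = [1, 2] / [3, 4] / [5];  Q = [1, 2] / [3, 4] / [5]
Final shape: (2, 2, 1).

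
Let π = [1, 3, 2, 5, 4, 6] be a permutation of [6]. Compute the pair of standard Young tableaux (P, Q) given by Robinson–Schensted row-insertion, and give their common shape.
P = [1, 2, 4, 6] / [3, 5];  Q = [1, 2, 4, 6] / [3, 5];  common shape = (4, 2)

Row-insert the values π_1, π_2, … into P one at a time, bumping the leftmost entry strictly greater than the inserted value down to the next row. The recording tableau Q records, in position (i, j), the step at which that cell was added to P.
  Insert 1 (step 1): P = [1];  Q = [1]
  Insert 3 (step 2): P = [1, 3];  Q = [1, 2]
  Insert 2 (step 3): P = [1, 2] / [3];  Q = [1, 2] / [3]
  Insert 5 (step 4): P = [1, 2, 5] / [3];  Q = [1, 2, 4] / [3]
  Insert 4 (step 5): P = [1, 2, 4] / [3, 5];  Q = [1, 2, 4] / [3, 5]
  Insert 6 (step 6): P = [1, 2, 4, 6] / [3, 5];  Q = [1, 2, 4, 6] / [3, 5]
Final shape: (4, 2).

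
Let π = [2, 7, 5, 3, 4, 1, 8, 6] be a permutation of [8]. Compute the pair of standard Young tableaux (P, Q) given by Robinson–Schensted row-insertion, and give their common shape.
P = [1, 3, 4, 6] / [2, 8] / [5] / [7];  Q = [1, 2, 5, 7] / [3, 8] / [4] / [6];  common shape = (4, 2, 1, 1)

Row-insert the values π_1, π_2, … into P one at a time, bumping the leftmost entry strictly greater than the inserted value down to the next row. The recording tableau Q records, in position (i, j), the step at which that cell was added to P.
  Insert 2 (step 1): P = [2];  Q = [1]
  Insert 7 (step 2): P = [2, 7];  Q = [1, 2]
  Insert 5 (step 3): P = [2, 5] / [7];  Q = [1, 2] / [3]
  Insert 3 (step 4): P = [2, 3] / [5] / [7];  Q = [1, 2] / [3] / [4]
  Insert 4 (step 5): P = [2, 3, 4] / [5] / [7];  Q = [1, 2, 5] / [3] / [4]
  Insert 1 (step 6): P = [1, 3, 4] / [2] / [5] / [7];  Q = [1, 2, 5] / [3] / [4] / [6]
  Insert 8 (step 7): P = [1, 3, 4, 8] / [2] / [5] / [7];  Q = [1, 2, 5, 7] / [3] / [4] / [6]
  Insert 6 (step 8): P = [1, 3, 4, 6] / [2, 8] / [5] / [7];  Q = [1, 2, 5, 7] / [3, 8] / [4] / [6]
Final shape: (4, 2, 1, 1).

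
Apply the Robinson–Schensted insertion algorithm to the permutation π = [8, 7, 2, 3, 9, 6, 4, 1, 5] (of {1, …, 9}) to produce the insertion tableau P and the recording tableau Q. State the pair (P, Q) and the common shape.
P = [1, 3, 4, 5] / [2, 9] / [6] / [7] / [8];  Q = [1, 4, 5, 9] / [2, 6] / [3] / [7] / [8];  common shape = (4, 2, 1, 1, 1)

Row-insert the values π_1, π_2, … into P one at a time, bumping the leftmost entry strictly greater than the inserted value down to the next row. The recording tableau Q records, in position (i, j), the step at which that cell was added to P.
  Insert 8 (step 1): P = [8];  Q = [1]
  Insert 7 (step 2): P = [7] / [8];  Q = [1] / [2]
  Insert 2 (step 3): P = [2] / [7] / [8];  Q = [1] / [2] / [3]
  Insert 3 (step 4): P = [2, 3] / [7] / [8];  Q = [1, 4] / [2] / [3]
  Insert 9 (step 5): P = [2, 3, 9] / [7] / [8];  Q = [1, 4, 5] / [2] / [3]
  Insert 6 (step 6): P = [2, 3, 6] / [7, 9] / [8];  Q = [1, 4, 5] / [2, 6] / [3]
  Insert 4 (step 7): P = [2, 3, 4] / [6, 9] / [7] / [8];  Q = [1, 4, 5] / [2, 6] / [3] / [7]
  Insert 1 (step 8): P = [1, 3, 4] / [2, 9] / [6] / [7] / [8];  Q = [1, 4, 5] / [2, 6] / [3] / [7] / [8]
  Insert 5 (step 9): P = [1, 3, 4, 5] / [2, 9] / [6] / [7] / [8];  Q = [1, 4, 5, 9] / [2, 6] / [3] / [7] / [8]
Final shape: (4, 2, 1, 1, 1).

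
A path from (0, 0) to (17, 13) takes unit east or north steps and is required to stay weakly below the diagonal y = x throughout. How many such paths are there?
Number of paths = 33266625

By the reflection principle (André's argument), the number of monotone paths to (17, 13) with n ≤ m that never go above y = x is C(30, 17) − C(30, 18) = 119759850 − 86493225 = 33266625.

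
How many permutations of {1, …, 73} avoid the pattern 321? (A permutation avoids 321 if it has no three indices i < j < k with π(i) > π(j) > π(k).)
C_73 = 79463489365077377841208237632349268884500

These 321-avoiding permutations are counted by the Catalan number C_n = (1/(n + 1)) · C(2n, n). For n = 73: C_73 = (1/74) · C(146, 73) = 5880298213015725960249409584793845897453000/74 = 79463489365077377841208237632349268884500.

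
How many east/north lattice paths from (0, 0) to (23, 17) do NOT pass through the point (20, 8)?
Number of paths = 88048595700

Total paths from (0, 0) to (23, 17): C(40, 23) = 88732378800. Paths through (20, 8): (paths (0, 0) → (20, 8)) × (paths (20, 8) → (23, 17)) = C(28, 20) · C(12, 3) = 3108105 · 220 = 683783100. Avoidance count = 88732378800 − 683783100 = 88048595700.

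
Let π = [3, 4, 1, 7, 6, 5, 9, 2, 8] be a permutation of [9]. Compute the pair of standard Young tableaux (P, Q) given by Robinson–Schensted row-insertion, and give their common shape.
P = [1, 2, 5, 8] / [3, 4, 9] / [6] / [7];  Q = [1, 2, 4, 7] / [3, 5, 9] / [6] / [8];  common shape = (4, 3, 1, 1)

Row-insert the values π_1, π_2, … into P one at a time, bumping the leftmost entry strictly greater than the inserted value down to the next row. The recording tableau Q records, in position (i, j), the step at which that cell was added to P.
  Insert 3 (step 1): P = [3];  Q = [1]
  Insert 4 (step 2): P = [3, 4];  Q = [1, 2]
  Insert 1 (step 3): P = [1, 4] / [3];  Q = [1, 2] / [3]
  Insert 7 (step 4): P = [1, 4, 7] / [3];  Q = [1, 2, 4] / [3]
  Insert 6 (step 5): P = [1, 4, 6] / [3, 7];  Q = [1, 2, 4] / [3, 5]
  Insert 5 (step 6): P = [1, 4, 5] / [3, 6] / [7];  Q = [1, 2, 4] / [3, 5] / [6]
  Insert 9 (step 7): P = [1, 4, 5, 9] / [3, 6] / [7];  Q = [1, 2, 4, 7] / [3, 5] / [6]
  Insert 2 (step 8): P = [1, 2, 5, 9] / [3, 4] / [6] / [7];  Q = [1, 2, 4, 7] / [3, 5] / [6] / [8]
  Insert 8 (step 9): P = [1, 2, 5, 8] / [3, 4, 9] / [6] / [7];  Q = [1, 2, 4, 7] / [3, 5, 9] / [6] / [8]
Final shape: (4, 3, 1, 1).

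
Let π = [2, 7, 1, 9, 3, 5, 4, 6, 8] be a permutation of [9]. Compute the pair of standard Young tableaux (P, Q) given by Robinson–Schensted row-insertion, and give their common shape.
P = [1, 3, 4, 6, 8] / [2, 5, 9] / [7];  Q = [1, 2, 4, 8, 9] / [3, 5, 6] / [7];  common shape = (5, 3, 1)

Row-insert the values π_1, π_2, … into P one at a time, bumping the leftmost entry strictly greater than the inserted value down to the next row. The recording tableau Q records, in position (i, j), the step at which that cell was added to P.
  Insert 2 (step 1): P = [2];  Q = [1]
  Insert 7 (step 2): P = [2, 7];  Q = [1, 2]
  Insert 1 (step 3): P = [1, 7] / [2];  Q = [1, 2] / [3]
  Insert 9 (step 4): P = [1, 7, 9] / [2];  Q = [1, 2, 4] / [3]
  Insert 3 (step 5): P = [1, 3, 9] / [2, 7];  Q = [1, 2, 4] / [3, 5]
  Insert 5 (step 6): P = [1, 3, 5] / [2, 7, 9];  Q = [1, 2, 4] / [3, 5, 6]
  Insert 4 (step 7): P = [1, 3, 4] / [2, 5, 9] / [7];  Q = [1, 2, 4] / [3, 5, 6] / [7]
  Insert 6 (step 8): P = [1, 3, 4, 6] / [2, 5, 9] / [7];  Q = [1, 2, 4, 8] / [3, 5, 6] / [7]
  Insert 8 (step 9): P = [1, 3, 4, 6, 8] / [2, 5, 9] / [7];  Q = [1, 2, 4, 8, 9] / [3, 5, 6] / [7]
Final shape: (5, 3, 1).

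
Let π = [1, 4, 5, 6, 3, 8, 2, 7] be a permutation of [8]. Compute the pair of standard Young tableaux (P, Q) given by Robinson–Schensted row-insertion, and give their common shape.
P = [1, 2, 5, 6, 7] / [3, 8] / [4];  Q = [1, 2, 3, 4, 6] / [5, 8] / [7];  common shape = (5, 2, 1)

Row-insert the values π_1, π_2, … into P one at a time, bumping the leftmost entry strictly greater than the inserted value down to the next row. The recording tableau Q records, in position (i, j), the step at which that cell was added to P.
  Insert 1 (step 1): P = [1];  Q = [1]
  Insert 4 (step 2): P = [1, 4];  Q = [1, 2]
  Insert 5 (step 3): P = [1, 4, 5];  Q = [1, 2, 3]
  Insert 6 (step 4): P = [1, 4, 5, 6];  Q = [1, 2, 3, 4]
  Insert 3 (step 5): P = [1, 3, 5, 6] / [4];  Q = [1, 2, 3, 4] / [5]
  Insert 8 (step 6): P = [1, 3, 5, 6, 8] / [4];  Q = [1, 2, 3, 4, 6] / [5]
  Insert 2 (step 7): P = [1, 2, 5, 6, 8] / [3] / [4];  Q = [1, 2, 3, 4, 6] / [5] / [7]
  Insert 7 (step 8): P = [1, 2, 5, 6, 7] / [3, 8] / [4];  Q = [1, 2, 3, 4, 6] / [5, 8] / [7]
Final shape: (5, 2, 1).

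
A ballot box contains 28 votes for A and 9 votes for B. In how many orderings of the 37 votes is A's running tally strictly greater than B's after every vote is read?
Strict-lead orderings = 63882940

Total orderings of the 37 votes with 28 for A: C(37, 28) = 124403620. By the Bertrand ballot formula (Cycle Lemma / reflection principle), the number of orderings in which A is strictly ahead of B throughout is (p − q)/(p + q) · C(p + q, p) = (28 − 9)/(28 + 9) · 124403620 = 63882940.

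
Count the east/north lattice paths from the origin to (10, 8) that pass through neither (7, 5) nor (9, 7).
Number of paths = 14542

Inclusion–exclusion. Total paths: C(18, 10) = 43758. Through P₁: C(12, 7)·C(6, 3) = 15840. Through P₂: C(16, 9)·C(2, 1) = 22880. Since P₁ is strictly southwest of P₂, a monotone path through both must visit P₁ then P₂; paths through both = C(12, 7)·C(4, 2)·C(2, 1) = 9504. Avoid both = 43758 − 15840 − 22880 + 9504 = 14542.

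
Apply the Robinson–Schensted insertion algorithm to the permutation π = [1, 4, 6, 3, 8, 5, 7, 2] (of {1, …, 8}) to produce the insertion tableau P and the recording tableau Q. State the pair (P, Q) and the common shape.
P = [1, 2, 5, 7] / [3, 6, 8] / [4];  Q = [1, 2, 3, 5] / [4, 6, 7] / [8];  common shape = (4, 3, 1)

Row-insert the values π_1, π_2, … into P one at a time, bumping the leftmost entry strictly greater than the inserted value down to the next row. The recording tableau Q records, in position (i, j), the step at which that cell was added to P.
  Insert 1 (step 1): P = [1];  Q = [1]
  Insert 4 (step 2): P = [1, 4];  Q = [1, 2]
  Insert 6 (step 3): P = [1, 4, 6];  Q = [1, 2, 3]
  Insert 3 (step 4): P = [1, 3, 6] / [4];  Q = [1, 2, 3] / [4]
  Insert 8 (step 5): P = [1, 3, 6, 8] / [4];  Q = [1, 2, 3, 5] / [4]
  Insert 5 (step 6): P = [1, 3, 5, 8] / [4, 6];  Q = [1, 2, 3, 5] / [4, 6]
  Insert 7 (step 7): P = [1, 3, 5, 7] / [4, 6, 8];  Q = [1, 2, 3, 5] / [4, 6, 7]
  Insert 2 (step 8): P = [1, 2, 5, 7] / [3, 6, 8] / [4];  Q = [1, 2, 3, 5] / [4, 6, 7] / [8]
Final shape: (4, 3, 1).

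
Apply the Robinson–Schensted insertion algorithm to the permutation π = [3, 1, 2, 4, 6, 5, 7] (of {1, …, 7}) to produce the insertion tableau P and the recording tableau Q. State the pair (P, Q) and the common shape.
P = [1, 2, 4, 5, 7] / [3, 6];  Q = [1, 3, 4, 5, 7] / [2, 6];  common shape = (5, 2)

Row-insert the values π_1, π_2, … into P one at a time, bumping the leftmost entry strictly greater than the inserted value down to the next row. The recording tableau Q records, in position (i, j), the step at which that cell was added to P.
  Insert 3 (step 1): P = [3];  Q = [1]
  Insert 1 (step 2): P = [1] / [3];  Q = [1] / [2]
  Insert 2 (step 3): P = [1, 2] / [3];  Q = [1, 3] / [2]
  Insert 4 (step 4): P = [1, 2, 4] / [3];  Q = [1, 3, 4] / [2]
  Insert 6 (step 5): P = [1, 2, 4, 6] / [3];  Q = [1, 3, 4, 5] / [2]
  Insert 5 (step 6): P = [1, 2, 4, 5] / [3, 6];  Q = [1, 3, 4, 5] / [2, 6]
  Insert 7 (step 7): P = [1, 2, 4, 5, 7] / [3, 6];  Q = [1, 3, 4, 5, 7] / [2, 6]
Final shape: (5, 2).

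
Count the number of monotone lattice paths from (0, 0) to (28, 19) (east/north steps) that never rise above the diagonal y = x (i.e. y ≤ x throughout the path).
Number of paths = 2404551645100

By the reflection principle (André's argument), the number of monotone paths to (28, 19) with n ≤ m that never go above y = x is C(47, 28) − C(47, 29) = 6973199770790 − 4568648125690 = 2404551645100.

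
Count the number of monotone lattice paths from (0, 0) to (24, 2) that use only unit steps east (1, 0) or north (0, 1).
Number of paths = 325

A monotone lattice path from (0, 0) to (24, 2) consists of 24 east steps and 2 north steps in some order, so it is determined by which 24 of the 26 steps are east. The count is C(26, 24) = 325.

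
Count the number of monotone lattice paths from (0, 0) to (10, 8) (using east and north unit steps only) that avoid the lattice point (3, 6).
Number of paths = 40734

Total paths from (0, 0) to (10, 8): C(18, 10) = 43758. Paths through (3, 6): (paths (0, 0) → (3, 6)) × (paths (3, 6) → (10, 8)) = C(9, 3) · C(9, 7) = 84 · 36 = 3024. Avoidance count = 43758 − 3024 = 40734.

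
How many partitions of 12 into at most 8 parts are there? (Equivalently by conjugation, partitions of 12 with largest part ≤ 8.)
p(12, parts ≤ 8) = 70

Partitions of 12 with all parts ≤ 8: 8+4, 8+3+1, 8+2+2, 8+2+1+1, 8+1+1+1+1, 7+5, 7+4+1, 7+3+2, 7+3+1+1, 7+2+2+1, 7+2+1+1+1, 7+1+1+1+1+1, 6+6, 6+5+1, 6+4+2, 6+4+1+1, 6+3+3, 6+3+2+1, 6+3+1+1+1, 6+2+2+2, 6+2+2+1+1, 6+2+1+1+1+1, 6+1+1+1+1+1+1, 5+5+2, 5+5+1+1, 5+4+3, 5+4+2+1, 5+4+1+1+1, 5+3+3+1, 5+3+2+2, … (70 total). Count = 70.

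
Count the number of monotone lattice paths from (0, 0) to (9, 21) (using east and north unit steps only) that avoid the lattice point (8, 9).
Number of paths = 13991120

Total paths from (0, 0) to (9, 21): C(30, 9) = 14307150. Paths through (8, 9): (paths (0, 0) → (8, 9)) × (paths (8, 9) → (9, 21)) = C(17, 8) · C(13, 1) = 24310 · 13 = 316030. Avoidance count = 14307150 − 316030 = 13991120.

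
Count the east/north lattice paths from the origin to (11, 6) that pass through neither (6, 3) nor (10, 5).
Number of paths = 4186

Inclusion–exclusion. Total paths: C(17, 11) = 12376. Through P₁: C(9, 6)·C(8, 5) = 4704. Through P₂: C(15, 10)·C(2, 1) = 6006. Since P₁ is strictly southwest of P₂, a monotone path through both must visit P₁ then P₂; paths through both = C(9, 6)·C(6, 4)·C(2, 1) = 2520. Avoid both = 12376 − 4704 − 6006 + 2520 = 4186.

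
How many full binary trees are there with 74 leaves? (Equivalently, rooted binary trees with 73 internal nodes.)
C_73 = 79463489365077377841208237632349268884500

These full binary trees are counted by the Catalan number C_n = (1/(n + 1)) · C(2n, n). For n = 73: C_73 = (1/74) · C(146, 73) = 5880298213015725960249409584793845897453000/74 = 79463489365077377841208237632349268884500.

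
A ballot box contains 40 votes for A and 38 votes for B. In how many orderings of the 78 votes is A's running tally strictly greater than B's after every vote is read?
Strict-lead orderings = 680425371729975800390

Total orderings of the 78 votes with 40 for A: C(78, 40) = 26536589497469056215210. By the Bertrand ballot formula (Cycle Lemma / reflection principle), the number of orderings in which A is strictly ahead of B throughout is (p − q)/(p + q) · C(p + q, p) = (40 − 38)/(40 + 38) · 26536589497469056215210 = 680425371729975800390.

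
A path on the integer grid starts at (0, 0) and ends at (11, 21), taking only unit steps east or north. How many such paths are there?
Number of paths = 129024480

A monotone lattice path from (0, 0) to (11, 21) consists of 11 east steps and 21 north steps in some order, so it is determined by which 11 of the 32 steps are east. The count is C(32, 11) = 129024480.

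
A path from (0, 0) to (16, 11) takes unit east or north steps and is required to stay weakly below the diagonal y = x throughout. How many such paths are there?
Number of paths = 4601610

By the reflection principle (André's argument), the number of monotone paths to (16, 11) with n ≤ m that never go above y = x is C(27, 16) − C(27, 17) = 13037895 − 8436285 = 4601610.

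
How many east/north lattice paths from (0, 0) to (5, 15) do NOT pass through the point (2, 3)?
Number of paths = 10954

Total paths from (0, 0) to (5, 15): C(20, 5) = 15504. Paths through (2, 3): (paths (0, 0) → (2, 3)) × (paths (2, 3) → (5, 15)) = C(5, 2) · C(15, 3) = 10 · 455 = 4550. Avoidance count = 15504 − 4550 = 10954.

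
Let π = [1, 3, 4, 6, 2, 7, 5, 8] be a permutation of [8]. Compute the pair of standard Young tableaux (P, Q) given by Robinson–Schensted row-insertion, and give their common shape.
P = [1, 2, 4, 5, 7, 8] / [3, 6];  Q = [1, 2, 3, 4, 6, 8] / [5, 7];  common shape = (6, 2)

Row-insert the values π_1, π_2, … into P one at a time, bumping the leftmost entry strictly greater than the inserted value down to the next row. The recording tableau Q records, in position (i, j), the step at which that cell was added to P.
  Insert 1 (step 1): P = [1];  Q = [1]
  Insert 3 (step 2): P = [1, 3];  Q = [1, 2]
  Insert 4 (step 3): P = [1, 3, 4];  Q = [1, 2, 3]
  Insert 6 (step 4): P = [1, 3, 4, 6];  Q = [1, 2, 3, 4]
  Insert 2 (step 5): P = [1, 2, 4, 6] / [3];  Q = [1, 2, 3, 4] / [5]
  Insert 7 (step 6): P = [1, 2, 4, 6, 7] / [3];  Q = [1, 2, 3, 4, 6] / [5]
  Insert 5 (step 7): P = [1, 2, 4, 5, 7] / [3, 6];  Q = [1, 2, 3, 4, 6] / [5, 7]
  Insert 8 (step 8): P = [1, 2, 4, 5, 7, 8] / [3, 6];  Q = [1, 2, 3, 4, 6, 8] / [5, 7]
Final shape: (6, 2).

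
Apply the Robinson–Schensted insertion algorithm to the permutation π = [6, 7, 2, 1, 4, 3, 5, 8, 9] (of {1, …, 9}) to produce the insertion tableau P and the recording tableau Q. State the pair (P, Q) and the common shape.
P = [1, 3, 5, 8, 9] / [2, 4] / [6, 7];  Q = [1, 2, 7, 8, 9] / [3, 5] / [4, 6];  common shape = (5, 2, 2)

Row-insert the values π_1, π_2, … into P one at a time, bumping the leftmost entry strictly greater than the inserted value down to the next row. The recording tableau Q records, in position (i, j), the step at which that cell was added to P.
  Insert 6 (step 1): P = [6];  Q = [1]
  Insert 7 (step 2): P = [6, 7];  Q = [1, 2]
  Insert 2 (step 3): P = [2, 7] / [6];  Q = [1, 2] / [3]
  Insert 1 (step 4): P = [1, 7] / [2] / [6];  Q = [1, 2] / [3] / [4]
  Insert 4 (step 5): P = [1, 4] / [2, 7] / [6];  Q = [1, 2] / [3, 5] / [4]
  Insert 3 (step 6): P = [1, 3] / [2, 4] / [6, 7];  Q = [1, 2] / [3, 5] / [4, 6]
  Insert 5 (step 7): P = [1, 3, 5] / [2, 4] / [6, 7];  Q = [1, 2, 7] / [3, 5] / [4, 6]
  Insert 8 (step 8): P = [1, 3, 5, 8] / [2, 4] / [6, 7];  Q = [1, 2, 7, 8] / [3, 5] / [4, 6]
  Insert 9 (step 9): P = [1, 3, 5, 8, 9] / [2, 4] / [6, 7];  Q = [1, 2, 7, 8, 9] / [3, 5] / [4, 6]
Final shape: (5, 2, 2).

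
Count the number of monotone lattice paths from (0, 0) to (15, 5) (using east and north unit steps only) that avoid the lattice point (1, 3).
Number of paths = 15024

Total paths from (0, 0) to (15, 5): C(20, 15) = 15504. Paths through (1, 3): (paths (0, 0) → (1, 3)) × (paths (1, 3) → (15, 5)) = C(4, 1) · C(16, 14) = 4 · 120 = 480. Avoidance count = 15504 − 480 = 15024.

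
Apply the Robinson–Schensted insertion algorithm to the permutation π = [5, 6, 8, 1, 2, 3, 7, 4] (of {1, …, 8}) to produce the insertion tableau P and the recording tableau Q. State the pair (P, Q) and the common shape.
P = [1, 2, 3, 4] / [5, 6, 7] / [8];  Q = [1, 2, 3, 7] / [4, 5, 6] / [8];  common shape = (4, 3, 1)

Row-insert the values π_1, π_2, … into P one at a time, bumping the leftmost entry strictly greater than the inserted value down to the next row. The recording tableau Q records, in position (i, j), the step at which that cell was added to P.
  Insert 5 (step 1): P = [5];  Q = [1]
  Insert 6 (step 2): P = [5, 6];  Q = [1, 2]
  Insert 8 (step 3): P = [5, 6, 8];  Q = [1, 2, 3]
  Insert 1 (step 4): P = [1, 6, 8] / [5];  Q = [1, 2, 3] / [4]
  Insert 2 (step 5): P = [1, 2, 8] / [5, 6];  Q = [1, 2, 3] / [4, 5]
  Insert 3 (step 6): P = [1, 2, 3] / [5, 6, 8];  Q = [1, 2, 3] / [4, 5, 6]
  Insert 7 (step 7): P = [1, 2, 3, 7] / [5, 6, 8];  Q = [1, 2, 3, 7] / [4, 5, 6]
  Insert 4 (step 8): P = [1, 2, 3, 4] / [5, 6, 7] / [8];  Q = [1, 2, 3, 7] / [4, 5, 6] / [8]
Final shape: (4, 3, 1).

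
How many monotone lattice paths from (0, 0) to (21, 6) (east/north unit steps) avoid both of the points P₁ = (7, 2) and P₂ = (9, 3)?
Number of paths = 134890

Inclusion–exclusion. Total paths: C(27, 21) = 296010. Through P₁: C(9, 7)·C(18, 14) = 110160. Through P₂: C(12, 9)·C(15, 12) = 100100. Since P₁ is strictly southwest of P₂, a monotone path through both must visit P₁ then P₂; paths through both = C(9, 7)·C(3, 2)·C(15, 12) = 49140. Avoid both = 296010 − 110160 − 100100 + 49140 = 134890.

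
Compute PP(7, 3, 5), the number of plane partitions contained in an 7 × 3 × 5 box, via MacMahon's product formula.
PP(7, 3, 5) = 16195608

Evaluate the triple product over i = 1..7, j = 1..3, k = 1..5. The factors are (2/1) · (3/2) · (4/3) · (5/4) · (6/5) · (3/2) · (4/3) · (5/4) · … (105 factors total). The numerators and denominators telescope so the product is an integer; carrying out the multiplication exactly gives PP(7, 3, 5) = 16195608.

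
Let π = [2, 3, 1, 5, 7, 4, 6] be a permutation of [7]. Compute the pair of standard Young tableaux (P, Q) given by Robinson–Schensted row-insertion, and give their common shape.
P = [1, 3, 4, 6] / [2, 5, 7];  Q = [1, 2, 4, 5] / [3, 6, 7];  common shape = (4, 3)

Row-insert the values π_1, π_2, … into P one at a time, bumping the leftmost entry strictly greater than the inserted value down to the next row. The recording tableau Q records, in position (i, j), the step at which that cell was added to P.
  Insert 2 (step 1): P = [2];  Q = [1]
  Insert 3 (step 2): P = [2, 3];  Q = [1, 2]
  Insert 1 (step 3): P = [1, 3] / [2];  Q = [1, 2] / [3]
  Insert 5 (step 4): P = [1, 3, 5] / [2];  Q = [1, 2, 4] / [3]
  Insert 7 (step 5): P = [1, 3, 5, 7] / [2];  Q = [1, 2, 4, 5] / [3]
  Insert 4 (step 6): P = [1, 3, 4, 7] / [2, 5];  Q = [1, 2, 4, 5] / [3, 6]
  Insert 6 (step 7): P = [1, 3, 4, 6] / [2, 5, 7];  Q = [1, 2, 4, 5] / [3, 6, 7]
Final shape: (4, 3).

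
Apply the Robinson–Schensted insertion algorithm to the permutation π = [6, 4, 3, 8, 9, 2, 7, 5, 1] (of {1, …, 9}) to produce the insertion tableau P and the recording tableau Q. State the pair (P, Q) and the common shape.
P = [1, 5, 9] / [2, 7] / [3, 8] / [4] / [6];  Q = [1, 4, 5] / [2, 7] / [3, 8] / [6] / [9];  common shape = (3, 2, 2, 1, 1)

Row-insert the values π_1, π_2, … into P one at a time, bumping the leftmost entry strictly greater than the inserted value down to the next row. The recording tableau Q records, in position (i, j), the step at which that cell was added to P.
  Insert 6 (step 1): P = [6];  Q = [1]
  Insert 4 (step 2): P = [4] / [6];  Q = [1] / [2]
  Insert 3 (step 3): P = [3] / [4] / [6];  Q = [1] / [2] / [3]
  Insert 8 (step 4): P = [3, 8] / [4] / [6];  Q = [1, 4] / [2] / [3]
  Insert 9 (step 5): P = [3, 8, 9] / [4] / [6];  Q = [1, 4, 5] / [2] / [3]
  Insert 2 (step 6): P = [2, 8, 9] / [3] / [4] / [6];  Q = [1, 4, 5] / [2] / [3] / [6]
  Insert 7 (step 7): P = [2, 7, 9] / [3, 8] / [4] / [6];  Q = [1, 4, 5] / [2, 7] / [3] / [6]
  Insert 5 (step 8): P = [2, 5, 9] / [3, 7] / [4, 8] / [6];  Q = [1, 4, 5] / [2, 7] / [3, 8] / [6]
  Insert 1 (step 9): P = [1, 5, 9] / [2, 7] / [3, 8] / [4] / [6];  Q = [1, 4, 5] / [2, 7] / [3, 8] / [6] / [9]
Final shape: (3, 2, 2, 1, 1).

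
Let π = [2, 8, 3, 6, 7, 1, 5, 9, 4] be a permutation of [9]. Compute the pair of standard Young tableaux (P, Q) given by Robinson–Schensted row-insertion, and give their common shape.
P = [1, 3, 4, 7, 9] / [2, 5] / [6] / [8];  Q = [1, 2, 4, 5, 8] / [3, 7] / [6] / [9];  common shape = (5, 2, 1, 1)

Row-insert the values π_1, π_2, … into P one at a time, bumping the leftmost entry strictly greater than the inserted value down to the next row. The recording tableau Q records, in position (i, j), the step at which that cell was added to P.
  Insert 2 (step 1): P = [2];  Q = [1]
  Insert 8 (step 2): P = [2, 8];  Q = [1, 2]
  Insert 3 (step 3): P = [2, 3] / [8];  Q = [1, 2] / [3]
  Insert 6 (step 4): P = [2, 3, 6] / [8];  Q = [1, 2, 4] / [3]
  Insert 7 (step 5): P = [2, 3, 6, 7] / [8];  Q = [1, 2, 4, 5] / [3]
  Insert 1 (step 6): P = [1, 3, 6, 7] / [2] / [8];  Q = [1, 2, 4, 5] / [3] / [6]
  Insert 5 (step 7): P = [1, 3, 5, 7] / [2, 6] / [8];  Q = [1, 2, 4, 5] / [3, 7] / [6]
  Insert 9 (step 8): P = [1, 3, 5, 7, 9] / [2, 6] / [8];  Q = [1, 2, 4, 5, 8] / [3, 7] / [6]
  Insert 4 (step 9): P = [1, 3, 4, 7, 9] / [2, 5] / [6] / [8];  Q = [1, 2, 4, 5, 8] / [3, 7] / [6] / [9]
Final shape: (5, 2, 1, 1).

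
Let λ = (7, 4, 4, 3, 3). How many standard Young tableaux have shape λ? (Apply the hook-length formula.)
# SYT of shape (7, 4, 4, 3, 3) = 197520960

Hook-length formula: f^λ = n! / Π hook(c), product over all cells c of the Young diagram. For λ = (7, 4, 4, 3, 3), n = 21 boxes. Hook lengths by row (left-to-right, top-to-bottom): [11, 10, 9, 6, 3, 2, 1]; [7, 6, 5, 2]; [6, 5, 4, 1]; [4, 3, 2]; [3, 2, 1]. Product of hooks = 258660864000. So f^λ = 21! / 258660864000 = 51090942171709440000 / 258660864000 = 197520960.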